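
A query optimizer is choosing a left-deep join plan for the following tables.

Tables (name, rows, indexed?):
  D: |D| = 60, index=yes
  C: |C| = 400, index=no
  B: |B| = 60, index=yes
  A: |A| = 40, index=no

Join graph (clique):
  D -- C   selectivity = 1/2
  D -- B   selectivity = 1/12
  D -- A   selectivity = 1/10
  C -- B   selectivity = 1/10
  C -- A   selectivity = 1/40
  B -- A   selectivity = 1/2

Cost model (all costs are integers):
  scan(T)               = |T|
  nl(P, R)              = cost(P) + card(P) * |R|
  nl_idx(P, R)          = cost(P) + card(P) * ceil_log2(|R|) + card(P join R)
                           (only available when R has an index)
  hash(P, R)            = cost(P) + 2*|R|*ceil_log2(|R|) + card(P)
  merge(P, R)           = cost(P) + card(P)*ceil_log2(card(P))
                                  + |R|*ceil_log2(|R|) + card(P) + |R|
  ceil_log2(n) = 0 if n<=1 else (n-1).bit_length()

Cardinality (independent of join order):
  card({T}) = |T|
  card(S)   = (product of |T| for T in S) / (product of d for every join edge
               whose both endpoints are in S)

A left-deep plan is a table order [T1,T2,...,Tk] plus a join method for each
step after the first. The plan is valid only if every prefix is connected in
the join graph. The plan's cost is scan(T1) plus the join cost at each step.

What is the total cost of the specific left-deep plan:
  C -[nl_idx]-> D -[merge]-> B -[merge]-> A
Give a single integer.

step 1: scan C: cost=400, card=400
step 2: join D via nl_idx
    card(P join D) = 400*60/(2) = 12000
    cost = 400 + 400*6 + 12000 = 14800
step 3: join B via merge
    card(P join B) = 12000*60/(12*10) = 6000
    cost = 14800 + 12000*14 + 60*6 + 12000 + 60 = 195220
step 4: join A via merge
    card(P join A) = 6000*40/(10*40*2) = 300
    cost = 195220 + 6000*13 + 40*6 + 6000 + 40 = 279500

279500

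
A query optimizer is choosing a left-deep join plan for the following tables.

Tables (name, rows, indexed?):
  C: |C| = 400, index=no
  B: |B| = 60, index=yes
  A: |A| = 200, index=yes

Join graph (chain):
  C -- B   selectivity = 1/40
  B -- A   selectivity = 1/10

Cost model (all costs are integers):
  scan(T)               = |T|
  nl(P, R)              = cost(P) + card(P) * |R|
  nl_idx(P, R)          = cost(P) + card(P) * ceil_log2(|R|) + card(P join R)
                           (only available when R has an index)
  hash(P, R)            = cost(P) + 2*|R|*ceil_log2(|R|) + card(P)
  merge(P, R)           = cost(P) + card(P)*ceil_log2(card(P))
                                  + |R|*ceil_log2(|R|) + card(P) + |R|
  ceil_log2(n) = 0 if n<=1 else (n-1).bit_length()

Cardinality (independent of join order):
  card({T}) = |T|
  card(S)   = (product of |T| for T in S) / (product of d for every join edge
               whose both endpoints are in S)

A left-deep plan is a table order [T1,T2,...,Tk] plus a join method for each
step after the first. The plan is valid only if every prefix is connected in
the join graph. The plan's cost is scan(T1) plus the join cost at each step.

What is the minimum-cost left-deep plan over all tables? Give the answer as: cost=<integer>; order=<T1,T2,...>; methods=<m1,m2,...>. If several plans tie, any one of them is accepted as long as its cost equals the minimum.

Selinger DP (subsets sized 1..n):
  {C}: scan cost=400, card=400
  {B}: scan cost=60, card=60
  {A}: scan cost=200, card=200
  {BC}: card=600; try (B,hash)→1520, (B,nl_idx)→3400, (C,merge)→4480, (B,merge)→4820, (C,hash)→7320, (C,nl)→24060 …(+1); best=1520 via (B,hash)
  {AB}: card=1200; try (B,hash)→1120, (A,nl_idx)→1740, (A,merge)→2280, (B,merge)→2420, (B,nl_idx)→2600, (A,hash)→3320 …(+2); best=1120 via (B,hash)
  {ABC}: card=12000; try (A,hash)→5320, (C,hash)→9520, (A,merge)→9920, (A,nl_idx)→18320, (C,merge)→19520, (A,nl)→121520 …(+1); best=5320 via (A,hash)

cost=5320; order=C,B,A; methods=hash,hash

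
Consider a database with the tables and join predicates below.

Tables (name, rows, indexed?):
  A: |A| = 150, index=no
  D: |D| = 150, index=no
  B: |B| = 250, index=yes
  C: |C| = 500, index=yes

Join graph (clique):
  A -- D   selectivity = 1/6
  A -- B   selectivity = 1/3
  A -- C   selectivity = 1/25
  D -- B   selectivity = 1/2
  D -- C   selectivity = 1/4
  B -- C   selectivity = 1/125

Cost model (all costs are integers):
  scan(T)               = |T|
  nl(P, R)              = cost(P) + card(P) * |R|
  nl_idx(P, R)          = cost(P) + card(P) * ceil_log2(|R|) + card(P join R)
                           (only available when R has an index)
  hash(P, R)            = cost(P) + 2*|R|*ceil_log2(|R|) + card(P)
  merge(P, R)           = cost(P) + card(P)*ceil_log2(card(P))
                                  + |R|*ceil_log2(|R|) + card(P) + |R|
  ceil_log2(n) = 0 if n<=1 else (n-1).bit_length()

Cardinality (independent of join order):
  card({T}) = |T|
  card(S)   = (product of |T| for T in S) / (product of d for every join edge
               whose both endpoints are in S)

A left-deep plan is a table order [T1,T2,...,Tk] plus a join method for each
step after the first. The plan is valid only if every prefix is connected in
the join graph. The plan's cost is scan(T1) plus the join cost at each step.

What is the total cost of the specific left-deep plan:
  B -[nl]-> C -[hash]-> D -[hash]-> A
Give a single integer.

step 1: scan B: cost=250, card=250
step 2: join C via nl
    card(P join C) = 250*500/(125) = 1000
    cost = 250 + 250*500 = 125250
step 3: join D via hash
    card(P join D) = 1000*150/(2*4) = 18750
    cost = 125250 + 2*150*8 + 1000 = 128650
step 4: join A via hash
    card(P join A) = 18750*150/(6*3*25) = 6250
    cost = 128650 + 2*150*8 + 18750 = 149800

149800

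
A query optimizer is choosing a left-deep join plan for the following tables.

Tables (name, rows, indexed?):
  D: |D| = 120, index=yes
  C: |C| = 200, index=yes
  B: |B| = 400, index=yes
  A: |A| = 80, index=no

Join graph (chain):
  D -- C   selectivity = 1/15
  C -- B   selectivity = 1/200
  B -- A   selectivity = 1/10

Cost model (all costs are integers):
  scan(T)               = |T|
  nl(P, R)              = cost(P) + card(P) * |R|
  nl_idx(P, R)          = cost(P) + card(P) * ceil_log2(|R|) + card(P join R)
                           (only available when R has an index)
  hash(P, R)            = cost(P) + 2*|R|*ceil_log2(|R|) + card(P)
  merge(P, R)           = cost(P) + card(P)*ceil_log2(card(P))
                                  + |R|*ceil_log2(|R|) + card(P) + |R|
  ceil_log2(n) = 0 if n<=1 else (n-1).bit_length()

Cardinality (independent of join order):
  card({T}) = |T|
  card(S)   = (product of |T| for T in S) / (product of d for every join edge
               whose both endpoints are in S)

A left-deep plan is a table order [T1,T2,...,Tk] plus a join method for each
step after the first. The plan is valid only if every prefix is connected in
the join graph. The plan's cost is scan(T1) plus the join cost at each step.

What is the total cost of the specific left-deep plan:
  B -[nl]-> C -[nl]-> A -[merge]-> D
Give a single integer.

step 1: scan B: cost=400, card=400
step 2: join C via nl
    card(P join C) = 400*200/(200) = 400
    cost = 400 + 400*200 = 80400
step 3: join A via nl
    card(P join A) = 400*80/(10) = 3200
    cost = 80400 + 400*80 = 112400
step 4: join D via merge
    card(P join D) = 3200*120/(15) = 25600
    cost = 112400 + 3200*12 + 120*7 + 3200 + 120 = 154960

154960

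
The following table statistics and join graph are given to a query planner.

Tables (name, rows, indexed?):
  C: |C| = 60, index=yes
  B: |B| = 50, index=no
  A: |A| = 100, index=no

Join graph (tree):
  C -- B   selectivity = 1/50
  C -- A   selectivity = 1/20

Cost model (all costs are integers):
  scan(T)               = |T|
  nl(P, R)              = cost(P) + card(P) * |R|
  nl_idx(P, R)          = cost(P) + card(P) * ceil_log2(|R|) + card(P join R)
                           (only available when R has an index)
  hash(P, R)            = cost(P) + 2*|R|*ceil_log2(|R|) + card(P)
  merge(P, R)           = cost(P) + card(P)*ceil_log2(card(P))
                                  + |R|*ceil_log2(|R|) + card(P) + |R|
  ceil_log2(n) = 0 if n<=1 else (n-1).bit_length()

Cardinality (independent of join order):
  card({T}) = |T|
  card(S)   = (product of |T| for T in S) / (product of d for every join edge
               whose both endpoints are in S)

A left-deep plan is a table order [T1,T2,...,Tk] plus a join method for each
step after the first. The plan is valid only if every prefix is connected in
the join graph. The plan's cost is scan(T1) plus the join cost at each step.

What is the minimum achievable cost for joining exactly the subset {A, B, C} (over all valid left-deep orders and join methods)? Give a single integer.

Selinger DP over subsets of {A,B,C}:
  {C}: scan cost=60, card=60
  {B}: scan cost=50, card=50
  {A}: scan cost=100, card=100
  {BC}: card=60; try (C,nl_idx)→410, (B,hash)→720, (C,hash)→820, (C,merge)→820, (B,merge)→830, (C,nl)→3050 …(+1); best=410 via (C,nl_idx)
  {AC}: card=300; try (C,hash)→920, (C,nl_idx)→1000, (A,merge)→1280, (C,merge)→1320, (A,hash)→1520, (A,nl)→6060 …(+1); best=920 via (C,hash)
  {ABC}: card=300; try (A,merge)→1630, (B,hash)→1820, (A,hash)→1870, (B,merge)→4270, (A,nl)→6410, (B,nl)→15920; best=1630 via (A,merge)

1630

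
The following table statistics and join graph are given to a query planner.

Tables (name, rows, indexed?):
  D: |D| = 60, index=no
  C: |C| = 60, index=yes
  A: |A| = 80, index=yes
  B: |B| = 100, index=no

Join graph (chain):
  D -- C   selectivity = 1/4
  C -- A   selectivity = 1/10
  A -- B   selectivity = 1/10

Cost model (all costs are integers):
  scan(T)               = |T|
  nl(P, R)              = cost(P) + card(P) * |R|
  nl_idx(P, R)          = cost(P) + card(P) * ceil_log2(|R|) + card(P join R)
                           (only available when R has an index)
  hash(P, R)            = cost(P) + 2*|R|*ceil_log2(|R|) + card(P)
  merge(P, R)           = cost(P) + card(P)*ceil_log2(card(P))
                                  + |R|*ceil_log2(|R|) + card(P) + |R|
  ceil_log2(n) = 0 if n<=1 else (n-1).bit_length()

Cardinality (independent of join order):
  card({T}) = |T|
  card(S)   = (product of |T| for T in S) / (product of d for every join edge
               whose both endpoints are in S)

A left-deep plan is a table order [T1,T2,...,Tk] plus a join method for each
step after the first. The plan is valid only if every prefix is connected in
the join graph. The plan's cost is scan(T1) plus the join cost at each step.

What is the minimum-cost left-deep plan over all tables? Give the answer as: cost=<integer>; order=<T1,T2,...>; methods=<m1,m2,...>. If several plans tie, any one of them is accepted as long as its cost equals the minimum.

cost=8280; order=A,C,B,D; methods=hash,hash,hash

Selinger DP (subsets sized 1..n):
  {D}: scan cost=60, card=60
  {C}: scan cost=60, card=60
  {A}: scan cost=80, card=80
  {B}: scan cost=100, card=100
  {CD}: card=900; try (D,hash)→840, (C,hash)→840, (D,merge)→900, (C,merge)→900, (C,nl_idx)→1320, (D,nl)→3660 …(+1); best=840 via (D,hash)
  {AC}: card=480; try (C,hash)→880, (A,nl_idx)→960, (C,nl_idx)→1040, (A,merge)→1120, (C,merge)→1140, (A,hash)→1240 …(+2); best=880 via (C,hash)
  {AB}: card=800; try (A,hash)→1320, (B,merge)→1520, (A,merge)→1540, (B,hash)→1560, (A,nl_idx)→1600, (B,nl)→8080 …(+1); best=1320 via (A,hash)
  {ACD}: card=7200; try (D,hash)→2080, (A,hash)→2860, (D,merge)→6100, (A,merge)→11380, (A,nl_idx)→14340, (D,nl)→29680 …(+1); best=2080 via (D,hash)
  {ABC}: card=4800; try (B,hash)→2760, (C,hash)→2840, (B,merge)→6480, (C,merge)→10540, (C,nl_idx)→10920, (B,nl)→48880 …(+1); best=2760 via (B,hash)
  {ABCD}: card=72000; try (D,hash)→8280, (B,hash)→10680, (D,merge)→70380, (B,merge)→103680, (D,nl)→290760, (B,nl)→722080; best=8280 via (D,hash)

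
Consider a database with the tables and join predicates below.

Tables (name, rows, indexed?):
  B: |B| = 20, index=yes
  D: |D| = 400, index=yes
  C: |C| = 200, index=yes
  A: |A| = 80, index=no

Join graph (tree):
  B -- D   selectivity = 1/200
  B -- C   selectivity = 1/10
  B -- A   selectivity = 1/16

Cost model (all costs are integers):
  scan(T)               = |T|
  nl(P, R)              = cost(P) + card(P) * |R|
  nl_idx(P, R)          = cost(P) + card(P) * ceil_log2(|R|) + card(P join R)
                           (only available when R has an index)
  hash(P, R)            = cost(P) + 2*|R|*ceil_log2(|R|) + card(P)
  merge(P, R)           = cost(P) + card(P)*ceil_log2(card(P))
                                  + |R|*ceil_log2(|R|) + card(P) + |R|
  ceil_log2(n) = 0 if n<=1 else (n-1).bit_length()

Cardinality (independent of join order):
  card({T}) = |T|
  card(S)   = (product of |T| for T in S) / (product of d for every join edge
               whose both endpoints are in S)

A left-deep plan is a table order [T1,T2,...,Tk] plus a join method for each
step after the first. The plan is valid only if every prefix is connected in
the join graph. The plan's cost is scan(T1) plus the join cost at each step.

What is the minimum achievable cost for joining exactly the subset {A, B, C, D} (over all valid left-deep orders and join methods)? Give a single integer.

3280

Selinger DP over subsets of {A,B,C,D}:
  {B}: scan cost=20, card=20
  {D}: scan cost=400, card=400
  {C}: scan cost=200, card=200
  {A}: scan cost=80, card=80
  {BD}: card=40; try (D,nl_idx)→240, (B,hash)→1000, (B,nl_idx)→2440, (D,merge)→4140, (B,merge)→4520, (D,hash)→7240 …(+2); best=240 via (D,nl_idx)
  {BC}: card=400; try (C,nl_idx)→580, (B,hash)→600, (B,nl_idx)→1600, (C,merge)→1940, (B,merge)→2120, (C,hash)→3240 …(+2); best=580 via (C,nl_idx)
  {AB}: card=100; try (B,hash)→360, (B,nl_idx)→580, (A,merge)→780, (B,merge)→840, (A,hash)→1160, (A,nl)→1620 …(+1); best=360 via (B,hash)
  {BCD}: card=800; try (C,nl_idx)→1360, (C,merge)→2320, (C,hash)→3480, (D,nl_idx)→4980, (D,hash)→8180, (C,nl)→8240 …(+2); best=1360 via (C,nl_idx)
  {ABD}: card=200; try (A,merge)→1160, (A,hash)→1400, (D,nl_idx)→1460, (A,nl)→3440, (D,merge)→5160, (D,hash)→7660 …(+1); best=1160 via (A,merge)
  {ABC}: card=2000; try (A,hash)→2100, (C,merge)→2960, (C,nl_idx)→3160, (C,hash)→3660, (A,merge)→5220, (C,nl)→20360 …(+1); best=2100 via (A,hash)
  {ABCD}: card=4000; try (A,hash)→3280, (C,hash)→4560, (C,merge)→4760, (C,nl_idx)→6760, (A,merge)→10800, (D,hash)→11300 …(+5); best=3280 via (A,hash)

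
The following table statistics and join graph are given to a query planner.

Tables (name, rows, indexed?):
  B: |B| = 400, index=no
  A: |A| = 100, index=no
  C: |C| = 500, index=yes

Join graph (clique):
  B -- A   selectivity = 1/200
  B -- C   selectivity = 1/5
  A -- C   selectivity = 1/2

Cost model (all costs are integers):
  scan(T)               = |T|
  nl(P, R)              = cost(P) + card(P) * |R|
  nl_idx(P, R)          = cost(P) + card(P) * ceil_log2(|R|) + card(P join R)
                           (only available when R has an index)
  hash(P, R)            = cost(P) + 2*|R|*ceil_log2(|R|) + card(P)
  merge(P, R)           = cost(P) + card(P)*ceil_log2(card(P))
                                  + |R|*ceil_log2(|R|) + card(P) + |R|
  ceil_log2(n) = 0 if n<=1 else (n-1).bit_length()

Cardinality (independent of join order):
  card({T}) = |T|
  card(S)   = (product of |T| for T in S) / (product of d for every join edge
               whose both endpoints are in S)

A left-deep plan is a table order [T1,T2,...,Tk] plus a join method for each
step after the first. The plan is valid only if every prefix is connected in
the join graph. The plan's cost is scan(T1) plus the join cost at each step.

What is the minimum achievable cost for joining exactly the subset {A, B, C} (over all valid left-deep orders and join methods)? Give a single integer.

9000

Selinger DP over subsets of {A,B,C}:
  {B}: scan cost=400, card=400
  {A}: scan cost=100, card=100
  {C}: scan cost=500, card=500
  {AB}: card=200; try (A,hash)→2200, (B,merge)→4900, (A,merge)→5200, (B,hash)→7400, (B,nl)→40100, (A,nl)→40400; best=2200 via (A,hash)
  {BC}: card=40000; try (B,hash)→8200, (C,merge)→9400, (B,merge)→9500, (C,hash)→9800, (C,nl_idx)→44000, (C,nl)→200400 …(+1); best=8200 via (B,hash)
  {AC}: card=25000; try (A,hash)→2400, (C,merge)→5900, (A,merge)→6300, (C,hash)→9200, (C,nl_idx)→26000, (C,nl)→50100 …(+1); best=2400 via (A,hash)
  {ABC}: card=10000; try (C,merge)→9000, (C,hash)→11400, (C,nl_idx)→14000, (B,hash)→34600, (A,hash)→49600, (C,nl)→102200 …(+4); best=9000 via (C,merge)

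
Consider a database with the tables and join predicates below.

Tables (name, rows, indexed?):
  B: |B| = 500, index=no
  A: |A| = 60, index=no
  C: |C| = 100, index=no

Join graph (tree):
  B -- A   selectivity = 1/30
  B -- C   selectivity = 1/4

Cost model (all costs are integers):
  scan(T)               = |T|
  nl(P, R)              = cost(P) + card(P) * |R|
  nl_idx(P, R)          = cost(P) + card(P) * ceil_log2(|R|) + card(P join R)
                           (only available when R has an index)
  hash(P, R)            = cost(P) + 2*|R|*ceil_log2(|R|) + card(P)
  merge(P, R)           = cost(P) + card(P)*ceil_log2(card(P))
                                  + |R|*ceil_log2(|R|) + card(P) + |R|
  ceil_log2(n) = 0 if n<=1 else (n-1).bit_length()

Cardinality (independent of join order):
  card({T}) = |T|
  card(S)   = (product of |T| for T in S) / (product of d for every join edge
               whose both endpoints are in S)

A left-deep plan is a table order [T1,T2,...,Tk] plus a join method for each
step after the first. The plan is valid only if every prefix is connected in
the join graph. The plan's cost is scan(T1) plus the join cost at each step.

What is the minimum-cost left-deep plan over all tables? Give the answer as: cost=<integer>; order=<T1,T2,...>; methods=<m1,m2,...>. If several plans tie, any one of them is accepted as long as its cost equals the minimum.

Selinger DP (subsets sized 1..n):
  {B}: scan cost=500, card=500
  {A}: scan cost=60, card=60
  {C}: scan cost=100, card=100
  {AB}: card=1000; try (A,hash)→1720, (B,merge)→5480, (A,merge)→5920, (B,hash)→9120, (B,nl)→30060, (A,nl)→30500; best=1720 via (A,hash)
  {BC}: card=12500; try (C,hash)→2400, (B,merge)→5900, (C,merge)→6300, (B,hash)→9200, (B,nl)→50100, (C,nl)→50500; best=2400 via (C,hash)
  {ABC}: card=25000; try (C,hash)→4120, (C,merge)→13520, (A,hash)→15620, (C,nl)→101720, (A,merge)→190320, (A,nl)→752400; best=4120 via (C,hash)

cost=4120; order=B,A,C; methods=hash,hash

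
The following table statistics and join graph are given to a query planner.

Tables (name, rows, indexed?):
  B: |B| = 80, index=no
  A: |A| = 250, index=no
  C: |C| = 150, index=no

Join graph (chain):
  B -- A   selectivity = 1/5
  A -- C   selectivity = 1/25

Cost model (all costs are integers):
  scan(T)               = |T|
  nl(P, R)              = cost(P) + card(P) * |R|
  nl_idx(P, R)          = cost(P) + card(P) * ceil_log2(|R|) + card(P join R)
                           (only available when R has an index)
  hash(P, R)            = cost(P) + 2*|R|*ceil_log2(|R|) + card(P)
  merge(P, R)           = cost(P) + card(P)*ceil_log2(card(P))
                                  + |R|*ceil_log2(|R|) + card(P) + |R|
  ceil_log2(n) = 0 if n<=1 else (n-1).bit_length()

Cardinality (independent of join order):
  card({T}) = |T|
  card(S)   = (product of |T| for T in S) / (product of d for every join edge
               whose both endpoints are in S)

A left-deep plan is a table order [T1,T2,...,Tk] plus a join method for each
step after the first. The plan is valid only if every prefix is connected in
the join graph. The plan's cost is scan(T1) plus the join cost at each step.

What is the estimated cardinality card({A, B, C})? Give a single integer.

Tables in S: A(250), B(80), C(150)
Edges inside S: B-A(d=5), A-C(d=25)
numerator = 250 * 80 * 150 = 3000000
denominator = 5 * 25 = 125
card(S) = 3000000 / 125 = 24000

24000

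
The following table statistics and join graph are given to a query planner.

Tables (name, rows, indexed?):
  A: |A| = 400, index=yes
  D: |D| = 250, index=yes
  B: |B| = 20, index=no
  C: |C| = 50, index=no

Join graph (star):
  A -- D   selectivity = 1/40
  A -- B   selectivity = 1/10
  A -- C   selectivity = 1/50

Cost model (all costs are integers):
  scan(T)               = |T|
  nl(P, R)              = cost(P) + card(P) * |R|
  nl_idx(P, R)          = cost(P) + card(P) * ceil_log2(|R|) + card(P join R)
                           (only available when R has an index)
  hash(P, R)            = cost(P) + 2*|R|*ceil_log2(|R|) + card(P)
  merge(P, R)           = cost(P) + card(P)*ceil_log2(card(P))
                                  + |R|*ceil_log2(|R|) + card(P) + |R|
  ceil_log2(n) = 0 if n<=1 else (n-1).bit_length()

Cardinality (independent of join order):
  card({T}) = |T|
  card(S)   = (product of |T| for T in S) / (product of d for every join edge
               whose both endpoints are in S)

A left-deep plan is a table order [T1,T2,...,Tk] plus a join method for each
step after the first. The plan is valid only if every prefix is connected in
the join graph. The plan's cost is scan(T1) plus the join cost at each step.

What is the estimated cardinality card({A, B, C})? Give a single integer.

800

Tables in S: A(400), B(20), C(50)
Edges inside S: A-B(d=10), A-C(d=50)
numerator = 400 * 20 * 50 = 400000
denominator = 10 * 50 = 500
card(S) = 400000 / 500 = 800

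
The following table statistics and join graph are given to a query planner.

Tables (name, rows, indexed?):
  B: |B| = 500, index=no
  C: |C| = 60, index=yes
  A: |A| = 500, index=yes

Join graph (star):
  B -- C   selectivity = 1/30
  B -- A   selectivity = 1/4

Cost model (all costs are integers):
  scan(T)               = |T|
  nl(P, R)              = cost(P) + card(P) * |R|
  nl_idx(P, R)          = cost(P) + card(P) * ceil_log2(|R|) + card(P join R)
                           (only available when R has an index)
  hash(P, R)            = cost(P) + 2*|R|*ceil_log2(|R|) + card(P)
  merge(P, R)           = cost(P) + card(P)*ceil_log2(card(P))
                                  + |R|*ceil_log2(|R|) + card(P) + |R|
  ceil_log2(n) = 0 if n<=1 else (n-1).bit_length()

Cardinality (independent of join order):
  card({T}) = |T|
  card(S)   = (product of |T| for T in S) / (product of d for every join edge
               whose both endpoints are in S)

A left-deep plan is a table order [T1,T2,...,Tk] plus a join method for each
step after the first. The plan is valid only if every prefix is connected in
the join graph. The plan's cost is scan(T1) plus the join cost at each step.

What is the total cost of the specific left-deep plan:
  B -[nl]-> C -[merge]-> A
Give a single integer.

46500

step 1: scan B: cost=500, card=500
step 2: join C via nl
    card(P join C) = 500*60/(30) = 1000
    cost = 500 + 500*60 = 30500
step 3: join A via merge
    card(P join A) = 1000*500/(4) = 125000
    cost = 30500 + 1000*10 + 500*9 + 1000 + 500 = 46500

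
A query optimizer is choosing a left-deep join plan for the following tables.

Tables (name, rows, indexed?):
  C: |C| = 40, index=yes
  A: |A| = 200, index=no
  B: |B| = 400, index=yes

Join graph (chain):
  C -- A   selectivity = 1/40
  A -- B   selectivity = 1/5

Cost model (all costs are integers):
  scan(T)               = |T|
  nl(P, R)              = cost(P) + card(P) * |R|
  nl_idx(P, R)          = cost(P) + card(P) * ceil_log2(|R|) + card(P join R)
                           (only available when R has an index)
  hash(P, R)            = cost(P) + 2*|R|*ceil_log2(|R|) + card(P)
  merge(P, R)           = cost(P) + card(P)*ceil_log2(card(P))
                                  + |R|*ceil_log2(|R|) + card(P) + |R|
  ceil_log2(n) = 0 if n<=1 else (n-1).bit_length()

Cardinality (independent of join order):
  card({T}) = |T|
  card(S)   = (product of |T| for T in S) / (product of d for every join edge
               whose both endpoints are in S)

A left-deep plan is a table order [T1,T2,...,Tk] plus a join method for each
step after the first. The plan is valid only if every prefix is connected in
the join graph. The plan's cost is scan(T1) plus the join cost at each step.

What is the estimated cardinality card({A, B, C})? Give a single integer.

Tables in S: A(200), B(400), C(40)
Edges inside S: C-A(d=40), A-B(d=5)
numerator = 200 * 400 * 40 = 3200000
denominator = 40 * 5 = 200
card(S) = 3200000 / 200 = 16000

16000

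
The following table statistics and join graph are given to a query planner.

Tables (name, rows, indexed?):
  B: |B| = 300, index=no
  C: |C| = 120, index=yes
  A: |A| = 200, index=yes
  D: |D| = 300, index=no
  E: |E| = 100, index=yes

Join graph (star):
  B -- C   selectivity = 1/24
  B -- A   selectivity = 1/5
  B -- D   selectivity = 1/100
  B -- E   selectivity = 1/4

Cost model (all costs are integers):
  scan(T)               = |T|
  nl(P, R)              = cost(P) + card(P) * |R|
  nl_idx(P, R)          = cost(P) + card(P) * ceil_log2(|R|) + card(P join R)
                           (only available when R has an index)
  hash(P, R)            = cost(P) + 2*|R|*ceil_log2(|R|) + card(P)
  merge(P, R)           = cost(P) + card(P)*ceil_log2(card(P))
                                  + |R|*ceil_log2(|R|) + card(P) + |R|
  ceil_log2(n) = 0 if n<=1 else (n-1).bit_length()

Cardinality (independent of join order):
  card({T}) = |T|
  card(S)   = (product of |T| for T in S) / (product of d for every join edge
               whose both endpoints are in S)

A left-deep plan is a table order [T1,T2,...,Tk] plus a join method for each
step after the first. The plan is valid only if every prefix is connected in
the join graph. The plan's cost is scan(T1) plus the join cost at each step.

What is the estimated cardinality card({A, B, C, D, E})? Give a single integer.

4500000

Tables in S: A(200), B(300), C(120), D(300), E(100)
Edges inside S: B-C(d=24), B-A(d=5), B-D(d=100), B-E(d=4)
numerator = 200 * 300 * 120 * 300 * 100 = 216000000000
denominator = 24 * 5 * 100 * 4 = 48000
card(S) = 216000000000 / 48000 = 4500000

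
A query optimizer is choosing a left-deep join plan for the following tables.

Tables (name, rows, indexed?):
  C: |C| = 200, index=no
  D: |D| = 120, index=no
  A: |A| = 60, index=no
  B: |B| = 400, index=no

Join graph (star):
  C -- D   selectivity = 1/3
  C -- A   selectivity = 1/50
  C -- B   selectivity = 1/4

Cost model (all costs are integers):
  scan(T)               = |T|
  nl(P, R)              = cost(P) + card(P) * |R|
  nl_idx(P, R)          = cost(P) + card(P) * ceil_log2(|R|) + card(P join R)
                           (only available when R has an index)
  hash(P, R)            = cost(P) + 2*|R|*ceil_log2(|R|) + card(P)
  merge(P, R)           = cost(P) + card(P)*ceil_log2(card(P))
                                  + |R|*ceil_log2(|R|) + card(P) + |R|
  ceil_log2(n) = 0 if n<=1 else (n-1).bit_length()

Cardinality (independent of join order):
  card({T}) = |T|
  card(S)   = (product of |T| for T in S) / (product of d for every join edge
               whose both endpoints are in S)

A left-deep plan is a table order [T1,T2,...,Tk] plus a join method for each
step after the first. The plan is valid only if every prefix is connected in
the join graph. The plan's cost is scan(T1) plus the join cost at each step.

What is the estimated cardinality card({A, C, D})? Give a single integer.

Tables in S: A(60), C(200), D(120)
Edges inside S: C-D(d=3), C-A(d=50)
numerator = 60 * 200 * 120 = 1440000
denominator = 3 * 50 = 150
card(S) = 1440000 / 150 = 9600

9600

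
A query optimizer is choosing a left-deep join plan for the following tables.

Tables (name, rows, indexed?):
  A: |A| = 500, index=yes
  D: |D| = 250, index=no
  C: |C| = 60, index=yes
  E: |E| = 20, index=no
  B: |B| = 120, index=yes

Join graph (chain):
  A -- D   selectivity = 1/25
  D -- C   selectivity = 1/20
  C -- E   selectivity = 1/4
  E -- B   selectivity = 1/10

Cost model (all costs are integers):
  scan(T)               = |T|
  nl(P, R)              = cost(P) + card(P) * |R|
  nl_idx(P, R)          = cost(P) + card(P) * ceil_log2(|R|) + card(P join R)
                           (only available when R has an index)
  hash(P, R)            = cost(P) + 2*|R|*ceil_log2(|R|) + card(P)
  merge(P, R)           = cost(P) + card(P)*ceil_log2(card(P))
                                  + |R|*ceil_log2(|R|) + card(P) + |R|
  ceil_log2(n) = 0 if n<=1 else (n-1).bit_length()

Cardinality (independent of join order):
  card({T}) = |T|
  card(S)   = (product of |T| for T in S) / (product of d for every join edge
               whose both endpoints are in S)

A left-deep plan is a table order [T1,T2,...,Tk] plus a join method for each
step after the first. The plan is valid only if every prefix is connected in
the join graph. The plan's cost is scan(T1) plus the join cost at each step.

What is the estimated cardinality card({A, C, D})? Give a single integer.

15000

Tables in S: A(500), C(60), D(250)
Edges inside S: A-D(d=25), D-C(d=20)
numerator = 500 * 60 * 250 = 7500000
denominator = 25 * 20 = 500
card(S) = 7500000 / 500 = 15000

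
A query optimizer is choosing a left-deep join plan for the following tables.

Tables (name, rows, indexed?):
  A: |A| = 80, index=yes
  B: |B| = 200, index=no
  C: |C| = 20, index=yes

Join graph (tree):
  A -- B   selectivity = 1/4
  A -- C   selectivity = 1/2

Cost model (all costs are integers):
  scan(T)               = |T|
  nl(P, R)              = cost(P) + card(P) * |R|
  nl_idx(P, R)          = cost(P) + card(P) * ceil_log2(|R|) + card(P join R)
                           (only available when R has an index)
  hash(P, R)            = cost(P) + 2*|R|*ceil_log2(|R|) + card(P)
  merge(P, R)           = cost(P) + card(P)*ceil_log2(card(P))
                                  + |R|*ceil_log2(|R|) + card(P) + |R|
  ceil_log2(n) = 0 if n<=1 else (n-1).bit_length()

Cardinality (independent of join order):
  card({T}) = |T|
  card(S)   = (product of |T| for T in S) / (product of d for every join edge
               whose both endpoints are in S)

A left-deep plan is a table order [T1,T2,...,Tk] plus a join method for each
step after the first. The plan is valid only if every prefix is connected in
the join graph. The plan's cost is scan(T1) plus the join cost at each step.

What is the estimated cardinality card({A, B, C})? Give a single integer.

Tables in S: A(80), B(200), C(20)
Edges inside S: A-B(d=4), A-C(d=2)
numerator = 80 * 200 * 20 = 320000
denominator = 4 * 2 = 8
card(S) = 320000 / 8 = 40000

40000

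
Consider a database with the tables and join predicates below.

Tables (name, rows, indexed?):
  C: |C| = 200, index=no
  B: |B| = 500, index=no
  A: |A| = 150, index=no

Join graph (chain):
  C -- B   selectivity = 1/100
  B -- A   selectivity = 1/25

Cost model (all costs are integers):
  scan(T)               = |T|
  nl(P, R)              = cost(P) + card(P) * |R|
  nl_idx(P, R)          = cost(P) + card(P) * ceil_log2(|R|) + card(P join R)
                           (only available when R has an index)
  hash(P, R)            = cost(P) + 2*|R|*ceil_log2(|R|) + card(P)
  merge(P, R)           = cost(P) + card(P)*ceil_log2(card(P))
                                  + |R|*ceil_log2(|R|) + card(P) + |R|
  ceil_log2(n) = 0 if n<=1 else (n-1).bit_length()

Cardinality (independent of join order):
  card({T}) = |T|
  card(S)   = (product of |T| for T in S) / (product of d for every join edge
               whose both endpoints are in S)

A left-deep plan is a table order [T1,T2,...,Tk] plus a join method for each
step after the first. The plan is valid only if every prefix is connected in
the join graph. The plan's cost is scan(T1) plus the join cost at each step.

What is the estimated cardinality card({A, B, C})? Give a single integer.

6000

Tables in S: A(150), B(500), C(200)
Edges inside S: C-B(d=100), B-A(d=25)
numerator = 150 * 500 * 200 = 15000000
denominator = 100 * 25 = 2500
card(S) = 15000000 / 2500 = 6000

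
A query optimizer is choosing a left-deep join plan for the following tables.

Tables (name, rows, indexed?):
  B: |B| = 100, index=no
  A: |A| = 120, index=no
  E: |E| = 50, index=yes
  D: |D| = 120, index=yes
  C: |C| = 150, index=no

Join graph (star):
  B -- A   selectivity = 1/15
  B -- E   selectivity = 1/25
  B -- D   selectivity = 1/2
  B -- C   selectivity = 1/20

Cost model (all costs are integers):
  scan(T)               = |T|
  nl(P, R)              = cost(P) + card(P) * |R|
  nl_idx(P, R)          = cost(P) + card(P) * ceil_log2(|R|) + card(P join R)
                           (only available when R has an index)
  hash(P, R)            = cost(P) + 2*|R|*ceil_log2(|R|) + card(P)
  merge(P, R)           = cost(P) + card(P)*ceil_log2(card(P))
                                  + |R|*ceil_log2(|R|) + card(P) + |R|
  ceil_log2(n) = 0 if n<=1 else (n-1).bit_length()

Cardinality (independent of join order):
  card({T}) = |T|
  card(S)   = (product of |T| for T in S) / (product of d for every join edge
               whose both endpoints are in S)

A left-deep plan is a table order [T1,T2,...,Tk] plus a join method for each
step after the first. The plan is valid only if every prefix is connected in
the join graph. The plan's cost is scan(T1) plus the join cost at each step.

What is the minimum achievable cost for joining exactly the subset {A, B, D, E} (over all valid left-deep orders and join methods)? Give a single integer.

5960

Selinger DP over subsets of {A,B,D,E}:
  {B}: scan cost=100, card=100
  {A}: scan cost=120, card=120
  {E}: scan cost=50, card=50
  {D}: scan cost=120, card=120
  {AB}: card=800; try (B,hash)→1640, (A,merge)→1860, (B,merge)→1880, (A,hash)→1880, (A,nl)→12100, (B,nl)→12120; best=1640 via (B,hash)
  {BE}: card=200; try (E,hash)→800, (E,nl_idx)→900, (B,merge)→1200, (E,merge)→1250, (B,hash)→1500, (B,nl)→5050 …(+1); best=800 via (E,hash)
  {BD}: card=6000; try (B,hash)→1640, (D,merge)→1860, (D,hash)→1880, (B,merge)→1880, (D,nl_idx)→6800, (D,nl)→12100 …(+1); best=1640 via (B,hash)
  {ABE}: card=1600; try (A,hash)→2680, (E,hash)→3040, (A,merge)→3560, (E,nl_idx)→8040, (E,merge)→10790, (A,nl)→24800 …(+1); best=2680 via (A,hash)
  {ABD}: card=48000; try (D,hash)→4120, (A,hash)→9320, (D,merge)→11400, (D,nl_idx)→55240, (A,merge)→86600, (D,nl)→97640 …(+1); best=4120 via (D,hash)
  {BDE}: card=12000; try (D,hash)→2680, (D,merge)→3560, (E,hash)→8240, (D,nl_idx)→14200, (D,nl)→24800, (E,nl_idx)→49640 …(+2); best=2680 via (D,hash)
  {ABDE}: card=96000; try (D,hash)→5960, (A,hash)→16360, (D,merge)→22840, (E,hash)→52720, (D,nl_idx)→109880, (A,merge)→183640 …(+5); best=5960 via (D,hash)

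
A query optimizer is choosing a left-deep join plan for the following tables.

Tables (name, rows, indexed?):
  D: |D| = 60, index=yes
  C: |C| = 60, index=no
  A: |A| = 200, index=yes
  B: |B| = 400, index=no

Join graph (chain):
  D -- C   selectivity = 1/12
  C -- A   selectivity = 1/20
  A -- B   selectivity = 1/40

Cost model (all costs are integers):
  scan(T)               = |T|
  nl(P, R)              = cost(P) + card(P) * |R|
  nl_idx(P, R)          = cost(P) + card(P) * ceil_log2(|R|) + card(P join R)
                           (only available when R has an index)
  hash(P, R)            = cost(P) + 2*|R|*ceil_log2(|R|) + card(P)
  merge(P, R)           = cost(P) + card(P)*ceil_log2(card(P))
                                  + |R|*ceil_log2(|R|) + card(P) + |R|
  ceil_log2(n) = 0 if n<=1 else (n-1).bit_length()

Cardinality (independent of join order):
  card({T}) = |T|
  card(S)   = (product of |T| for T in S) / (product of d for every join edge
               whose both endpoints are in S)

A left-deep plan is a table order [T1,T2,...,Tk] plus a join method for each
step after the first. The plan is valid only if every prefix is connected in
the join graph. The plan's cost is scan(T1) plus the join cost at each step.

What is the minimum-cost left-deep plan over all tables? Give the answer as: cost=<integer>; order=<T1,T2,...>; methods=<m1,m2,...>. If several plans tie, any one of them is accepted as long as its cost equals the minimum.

cost=12640; order=A,C,D,B; methods=hash,hash,hash

Selinger DP (subsets sized 1..n):
  {D}: scan cost=60, card=60
  {C}: scan cost=60, card=60
  {A}: scan cost=200, card=200
  {B}: scan cost=400, card=400
  {CD}: card=300; try (D,nl_idx)→720, (D,hash)→840, (C,hash)→840, (D,merge)→900, (C,merge)→900, (D,nl)→3660 …(+1); best=720 via (D,nl_idx)
  {AC}: card=600; try (C,hash)→1120, (A,nl_idx)→1140, (A,merge)→2280, (C,merge)→2420, (A,hash)→3320, (A,nl)→12060 …(+1); best=1120 via (C,hash)
  {AB}: card=2000; try (A,hash)→4000, (A,nl_idx)→5600, (B,merge)→6000, (A,merge)→6200, (B,hash)→7600, (B,nl)→80200 …(+1); best=4000 via (A,hash)
  {ACD}: card=3000; try (D,hash)→2440, (A,hash)→4220, (A,merge)→5520, (A,nl_idx)→6120, (D,nl_idx)→7720, (D,merge)→8140 …(+2); best=2440 via (D,hash)
  {ABC}: card=6000; try (C,hash)→6720, (B,hash)→8920, (B,merge)→11720, (C,merge)→28420, (C,nl)→124000, (B,nl)→241120; best=6720 via (C,hash)
  {ABCD}: card=30000; try (B,hash)→12640, (D,hash)→13440, (B,merge)→45440, (D,nl_idx)→72720, (D,merge)→91140, (D,nl)→366720 …(+1); best=12640 via (B,hash)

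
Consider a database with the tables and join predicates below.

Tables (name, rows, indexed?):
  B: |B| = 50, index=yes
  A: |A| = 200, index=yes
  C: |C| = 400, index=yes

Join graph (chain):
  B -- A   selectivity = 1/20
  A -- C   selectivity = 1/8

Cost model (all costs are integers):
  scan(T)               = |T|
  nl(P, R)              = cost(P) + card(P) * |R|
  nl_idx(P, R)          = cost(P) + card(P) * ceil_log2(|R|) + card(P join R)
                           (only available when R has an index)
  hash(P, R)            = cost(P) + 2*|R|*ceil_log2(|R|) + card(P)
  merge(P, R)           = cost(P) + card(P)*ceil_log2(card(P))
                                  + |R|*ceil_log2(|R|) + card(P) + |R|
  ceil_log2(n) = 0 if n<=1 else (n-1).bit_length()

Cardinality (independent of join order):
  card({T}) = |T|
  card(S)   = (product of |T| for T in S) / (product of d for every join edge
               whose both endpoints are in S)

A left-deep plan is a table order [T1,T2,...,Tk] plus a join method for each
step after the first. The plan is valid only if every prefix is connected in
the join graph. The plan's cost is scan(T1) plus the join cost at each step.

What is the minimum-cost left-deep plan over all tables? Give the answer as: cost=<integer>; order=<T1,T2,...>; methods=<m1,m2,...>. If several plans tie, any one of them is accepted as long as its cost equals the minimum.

cost=8650; order=B,A,C; methods=nl_idx,hash

Selinger DP (subsets sized 1..n):
  {B}: scan cost=50, card=50
  {A}: scan cost=200, card=200
  {C}: scan cost=400, card=400
  {AB}: card=500; try (A,nl_idx)→950, (B,hash)→1000, (B,nl_idx)→1900, (A,merge)→2200, (B,merge)→2350, (A,hash)→3300 …(+2); best=950 via (A,nl_idx)
  {AC}: card=10000; try (A,hash)→4000, (C,merge)→6000, (A,merge)→6200, (C,hash)→7600, (C,nl_idx)→12000, (A,nl_idx)→13600 …(+2); best=4000 via (A,hash)
  {ABC}: card=25000; try (C,hash)→8650, (C,merge)→9950, (B,hash)→14600, (C,nl_idx)→30450, (B,nl_idx)→89000, (B,merge)→154350 …(+2); best=8650 via (C,hash)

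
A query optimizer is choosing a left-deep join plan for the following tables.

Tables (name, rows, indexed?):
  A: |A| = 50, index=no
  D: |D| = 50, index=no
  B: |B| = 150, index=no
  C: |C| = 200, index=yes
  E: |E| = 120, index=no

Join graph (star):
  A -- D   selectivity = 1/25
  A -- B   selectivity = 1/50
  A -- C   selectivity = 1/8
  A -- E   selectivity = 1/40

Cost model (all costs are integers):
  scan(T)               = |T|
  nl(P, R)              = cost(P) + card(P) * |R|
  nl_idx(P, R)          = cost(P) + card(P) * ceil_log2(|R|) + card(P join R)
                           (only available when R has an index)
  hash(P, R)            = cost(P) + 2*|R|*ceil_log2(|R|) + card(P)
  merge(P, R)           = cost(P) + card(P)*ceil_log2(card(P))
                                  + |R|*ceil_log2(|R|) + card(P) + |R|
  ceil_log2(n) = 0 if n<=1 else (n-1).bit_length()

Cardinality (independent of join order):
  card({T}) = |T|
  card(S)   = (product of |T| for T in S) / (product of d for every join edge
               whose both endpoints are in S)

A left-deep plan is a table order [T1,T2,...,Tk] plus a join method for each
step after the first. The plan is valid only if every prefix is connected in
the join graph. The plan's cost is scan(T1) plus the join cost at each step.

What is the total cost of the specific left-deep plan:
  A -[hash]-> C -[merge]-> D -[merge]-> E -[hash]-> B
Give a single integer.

62010

step 1: scan A: cost=50, card=50
step 2: join C via hash
    card(P join C) = 50*200/(8) = 1250
    cost = 50 + 2*200*8 + 50 = 3300
step 3: join D via merge
    card(P join D) = 1250*50/(25) = 2500
    cost = 3300 + 1250*11 + 50*6 + 1250 + 50 = 18650
step 4: join E via merge
    card(P join E) = 2500*120/(40) = 7500
    cost = 18650 + 2500*12 + 120*7 + 2500 + 120 = 52110
step 5: join B via hash
    card(P join B) = 7500*150/(50) = 22500
    cost = 52110 + 2*150*8 + 7500 = 62010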